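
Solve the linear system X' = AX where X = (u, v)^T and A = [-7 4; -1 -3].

Coefficient matrix A = [[-7, 4], [-1, -3]].
Characteristic polynomial det(A - λI) = λ^2 + 10λ + 25 = 0.
Single eigenvalue λ = -5 with algebraic multiplicity 2.
Eigenvector v = (2,1); generalized eigenvector w with (A-λI)w=v is (-3,-1).
General solution: e^(-5t)[C_1·v + C_2·(t·v + w)].

u(t) = 2C_1e^(-5t) + 2C_2te^(-5t) - 3C_2e^(-5t), v(t) = C_1e^(-5t) + C_2te^(-5t) - C_2e^(-5t)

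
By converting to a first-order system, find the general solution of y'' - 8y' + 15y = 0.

Let x_1 = y, x_2 = y'. Then x_1' = x_2 and x_2' = -15x_1 + 8x_2.
A = [[0,1],[-15,8]]; det(A-λI) = λ^2 - 8λ + 15.
Eigenvalues λ = 5, 3 with eigenvectors (1,5), (1,3).

y(t) = C_1e^(5t) + C_2e^(3t)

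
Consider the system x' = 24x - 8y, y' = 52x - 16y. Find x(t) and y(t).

x(t) = -c_1e^(4t)sin(4t) - c_1e^(4t)cos(4t) - c_2e^(4t)sin(4t) + c_2e^(4t)cos(4t), y(t) = -3c_1e^(4t)sin(4t) - 2c_1e^(4t)cos(4t) - 2c_2e^(4t)sin(4t) + 3c_2e^(4t)cos(4t)

Coefficient matrix A = [[24, -8], [52, -16]].
Characteristic polynomial det(A - λI) = λ^2 - 8λ + 32 = 0.
Eigenvalues λ = 4 ± 4i (complex conjugate pair).
For λ=4+4i: an eigenvector is (-1,-2) - i(-1,-3) = (-1 + i, -2 + 3i).
A real fundamental pair from Re and Im of e^((4+4i)t)v: X_1 = e^(4t)(cos(4t)·(-1,-2) + sin(4t)·(-1,-3)), X_2 = e^(4t)(sin(4t)·(-1,-2) - cos(4t)·(-1,-3)).
General solution: c_1X_1 + c_2X_2.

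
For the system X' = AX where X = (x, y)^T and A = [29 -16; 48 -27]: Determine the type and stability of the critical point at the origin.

A = [[29,-16],[48,-27]]; det(A-λI) = λ^2 - 2λ - 15.
λ = -3, 5: opposite signs.

saddle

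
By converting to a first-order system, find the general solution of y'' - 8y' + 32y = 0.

y(t) = c_1e^(4t)cos(4t) + c_2e^(4t)sin(4t)

Let x_1 = y, x_2 = y'. Then x_1' = x_2 and x_2' = -32x_1 + 8x_2.
A = [[0,1],[-32,8]]; det(A-λI) = λ^2 - 8λ + 32.
Eigenvalues λ = 4 ± 4i.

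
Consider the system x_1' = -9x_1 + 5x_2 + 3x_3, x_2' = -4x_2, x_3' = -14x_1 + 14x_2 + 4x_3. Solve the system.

Coefficient matrix A = [[-9, 5, 3], [0, -4, 0], [-14, 14, 4]].
det(A - λI) = 0 gives eigenvalues λ = -3, -4, -2.
For λ=-3: eigenvector (1,0,2).
For λ=-4: eigenvector (1,1,0).
For λ=-2: eigenvector (3,0,7).
General solution: C_1e^(-3t)(1,0,2) + C_2e^(-4t)(1,1,0) + C_3e^(-2t)(3,0,7).

x_1(t) = C_1e^(-3t) + C_2e^(-4t) + 3C_3e^(-2t), x_2(t) = C_2e^(-4t), x_3(t) = 2C_1e^(-3t) + 7C_3e^(-2t)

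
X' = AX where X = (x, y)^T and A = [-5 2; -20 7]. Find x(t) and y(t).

x(t) = -c_1e^(t)sin(2t) + c_2e^(t)cos(2t), y(t) = -3c_1e^(t)sin(2t) - c_1e^(t)cos(2t) - c_2e^(t)sin(2t) + 3c_2e^(t)cos(2t)

Coefficient matrix A = [[-5, 2], [-20, 7]].
Characteristic polynomial det(A - λI) = λ^2 - 2λ + 5 = 0.
Eigenvalues λ = 1 ± 2i (complex conjugate pair).
For λ=1+2i: an eigenvector is (0,-1) - i(-1,-3) = (0 + i, -1 + 3i).
A real fundamental pair from Re and Im of e^((1+2i)t)v: X_1 = e^(t)(cos(2t)·(0,-1) + sin(2t)·(-1,-3)), X_2 = e^(t)(sin(2t)·(0,-1) - cos(2t)·(-1,-3)).
General solution: c_1X_1 + c_2X_2.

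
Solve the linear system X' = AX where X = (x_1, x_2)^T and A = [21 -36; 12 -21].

Coefficient matrix A = [[21, -36], [12, -21]].
Characteristic polynomial det(A - λI) = λ^2 - 9 = 0.
Eigenvalues λ = 3, -3.
For λ=3: (A-λI) row 1 is [18, -36], so an eigenvector is (-2, -1).
For λ=-3: (A-λI) row 1 is [24, -36], so an eigenvector is (-3, -2).
General solution: C_1e^(3t)(-2,-1) + C_2e^(-3t)(-3,-2).

x_1(t) = -2C_1e^(3t) - 3C_2e^(-3t), x_2(t) = -C_1e^(3t) - 2C_2e^(-3t)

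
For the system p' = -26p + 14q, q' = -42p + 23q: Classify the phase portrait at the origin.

A = [[-26,14],[-42,23]]; det(A-λI) = λ^2 + 3λ - 10.
λ = -5, 2: opposite signs.

saddle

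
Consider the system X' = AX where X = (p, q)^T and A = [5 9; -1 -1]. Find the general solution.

Coefficient matrix A = [[5, 9], [-1, -1]].
Characteristic polynomial det(A - λI) = λ^2 - 4λ + 4 = 0.
Single eigenvalue λ = 2 with algebraic multiplicity 2.
Eigenvector v = (3,-1); generalized eigenvector w with (A-λI)w=v is (-2,1).
General solution: e^(2t)[K_1·v + K_2·(t·v + w)].

p(t) = 3K_1e^(2t) + 3K_2te^(2t) - 2K_2e^(2t), q(t) = -K_1e^(2t) - K_2te^(2t) + K_2e^(2t)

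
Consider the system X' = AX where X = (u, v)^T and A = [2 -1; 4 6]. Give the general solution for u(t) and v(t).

Coefficient matrix A = [[2, -1], [4, 6]].
Characteristic polynomial det(A - λI) = λ^2 - 8λ + 16 = 0.
Single eigenvalue λ = 4 with algebraic multiplicity 2.
Eigenvector v = (-1,2); generalized eigenvector w with (A-λI)w=v is (0,1).
General solution: e^(4t)[c_1·v + c_2·(t·v + w)].

u(t) = -c_1e^(4t) - c_2te^(4t), v(t) = 2c_1e^(4t) + 2c_2te^(4t) + c_2e^(4t)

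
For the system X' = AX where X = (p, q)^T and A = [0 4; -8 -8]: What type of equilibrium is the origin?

stable spiral

A = [[0,4],[-8,-8]]; det(A-λI) = λ^2 + 8λ + 32.
λ = -4 ± 4i: negative real part.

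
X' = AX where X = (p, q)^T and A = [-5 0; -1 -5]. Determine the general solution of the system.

Coefficient matrix A = [[-5, 0], [-1, -5]].
Characteristic polynomial det(A - λI) = λ^2 + 10λ + 25 = 0.
Single eigenvalue λ = -5 with algebraic multiplicity 2.
Eigenvector v = (0,1); generalized eigenvector w with (A-λI)w=v is (-1,-3).
General solution: e^(-5t)[C_1·v + C_2·(t·v + w)].

p(t) = -C_2e^(-5t), q(t) = C_1e^(-5t) + C_2te^(-5t) - 3C_2e^(-5t)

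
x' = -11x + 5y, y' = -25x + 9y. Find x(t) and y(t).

x(t) = K_1e^(-t)cos(5t) + K_2e^(-t)sin(5t), y(t) = -K_1e^(-t)sin(5t) + 2K_1e^(-t)cos(5t) + 2K_2e^(-t)sin(5t) + K_2e^(-t)cos(5t)

Coefficient matrix A = [[-11, 5], [-25, 9]].
Characteristic polynomial det(A - λI) = λ^2 + 2λ + 26 = 0.
Eigenvalues λ = -1 ± 5i (complex conjugate pair).
For λ=-1+5i: an eigenvector is (1,2) - i(0,-1) = (1, 2 + i).
A real fundamental pair from Re and Im of e^((-1+5i)t)v: X_1 = e^(-t)(cos(5t)·(1,2) + sin(5t)·(0,-1)), X_2 = e^(-t)(sin(5t)·(1,2) - cos(5t)·(0,-1)).
General solution: K_1X_1 + K_2X_2.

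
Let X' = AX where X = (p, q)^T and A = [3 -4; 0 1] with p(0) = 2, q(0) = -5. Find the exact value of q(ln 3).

-15

A = [[3,-4],[0,1]]; eigenvalues λ = 1, 3.
Eigenvectors: (2,1) for λ=1, (1,0) for λ=3.
From the initial condition, c_1 = -5, c_2 = 12.
q(ln 3) = (-5)(3^1)(1) + (12)(3^3)(0) = -15.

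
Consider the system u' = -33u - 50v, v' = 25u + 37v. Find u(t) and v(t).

Coefficient matrix A = [[-33, -50], [25, 37]].
Characteristic polynomial det(A - λI) = λ^2 - 4λ + 29 = 0.
Eigenvalues λ = 2 ± 5i (complex conjugate pair).
For λ=2+5i: an eigenvector is (-3,2) - i(1,-1) = (-3 - i, 2 + i).
A real fundamental pair from Re and Im of e^((2+5i)t)v: X_1 = e^(2t)(cos(5t)·(-3,2) + sin(5t)·(1,-1)), X_2 = e^(2t)(sin(5t)·(-3,2) - cos(5t)·(1,-1)).
General solution: K_1X_1 + K_2X_2.

u(t) = K_1e^(2t)sin(5t) - 3K_1e^(2t)cos(5t) - 3K_2e^(2t)sin(5t) - K_2e^(2t)cos(5t), v(t) = -K_1e^(2t)sin(5t) + 2K_1e^(2t)cos(5t) + 2K_2e^(2t)sin(5t) + K_2e^(2t)cos(5t)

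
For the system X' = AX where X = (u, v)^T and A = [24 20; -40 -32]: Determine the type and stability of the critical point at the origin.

A = [[24,20],[-40,-32]]; det(A-λI) = λ^2 + 8λ + 32.
λ = -4 ± 4i: negative real part.

stable spiral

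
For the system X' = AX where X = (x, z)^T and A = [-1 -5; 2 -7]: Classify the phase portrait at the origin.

A = [[-1,-5],[2,-7]]; det(A-λI) = λ^2 + 8λ + 17.
λ = -4 ± i: negative real part.

stable spiral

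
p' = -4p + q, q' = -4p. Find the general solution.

p(t) = K_1e^(-2t) + K_2te^(-2t) - 2K_2e^(-2t), q(t) = 2K_1e^(-2t) + 2K_2te^(-2t) - 3K_2e^(-2t)

Coefficient matrix A = [[-4, 1], [-4, 0]].
Characteristic polynomial det(A - λI) = λ^2 + 4λ + 4 = 0.
Single eigenvalue λ = -2 with algebraic multiplicity 2.
Eigenvector v = (1,2); generalized eigenvector w with (A-λI)w=v is (-2,-3).
General solution: e^(-2t)[K_1·v + K_2·(t·v + w)].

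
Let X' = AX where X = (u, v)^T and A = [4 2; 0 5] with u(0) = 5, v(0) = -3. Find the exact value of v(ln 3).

-729

A = [[4,2],[0,5]]; eigenvalues λ = 4, 5.
Eigenvectors: (-1,0) for λ=4, (2,1) for λ=5.
From the initial condition, c_1 = -11, c_2 = -3.
v(ln 3) = (-11)(3^4)(0) + (-3)(3^5)(1) = -729.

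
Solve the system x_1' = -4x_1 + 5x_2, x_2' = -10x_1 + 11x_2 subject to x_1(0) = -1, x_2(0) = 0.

x_1(t) = e^(6t) - 2e^(t), x_2(t) = 2e^(6t) - 2e^(t)

Coefficient matrix A = [[-4, 5], [-10, 11]].
Characteristic polynomial det(A - λI) = λ^2 - 7λ + 6 = 0.
Eigenvalues λ = 1, 6.
For λ=1: (A-λI) row 1 is [-5, 5], so an eigenvector is (1, 1).
For λ=6: (A-λI) row 1 is [-10, 5], so an eigenvector is (1, 2).
General solution: K_1e^(t)(1,1) + K_2e^(6t)(1,2).
Applying x_1(0)=-1, x_2(0)=0 gives K_1=-2, K_2=1.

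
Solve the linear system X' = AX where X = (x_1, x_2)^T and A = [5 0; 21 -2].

Coefficient matrix A = [[5, 0], [21, -2]].
Characteristic polynomial det(A - λI) = λ^2 - 3λ - 10 = 0.
Eigenvalues λ = 5, -2.
For λ=5: (A-λI) row 2 is [21, -7], so an eigenvector is (1, 3).
For λ=-2: (A-λI) row 1 is [7, 0], so an eigenvector is (0, 1).
General solution: c_1e^(5t)(1,3) + c_2e^(-2t)(0,1).

x_1(t) = c_1e^(5t), x_2(t) = 3c_1e^(5t) + c_2e^(-2t)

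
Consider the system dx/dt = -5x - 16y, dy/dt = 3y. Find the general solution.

x(t) = 2K_1e^(3t) - K_2e^(-5t), y(t) = -K_1e^(3t)

Coefficient matrix A = [[-5, -16], [0, 3]].
Characteristic polynomial det(A - λI) = λ^2 + 2λ - 15 = 0.
Eigenvalues λ = 3, -5.
For λ=3: (A-λI) row 1 is [-8, -16], so an eigenvector is (2, -1).
For λ=-5: (A-λI) row 1 is [0, -16], so an eigenvector is (-1, 0).
General solution: K_1e^(3t)(2,-1) + K_2e^(-5t)(-1,0).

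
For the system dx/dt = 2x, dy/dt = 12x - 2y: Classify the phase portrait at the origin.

A = [[2,0],[12,-2]]; det(A-λI) = λ^2 - 4.
λ = 2, -2: opposite signs.

saddle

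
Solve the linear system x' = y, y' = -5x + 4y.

Coefficient matrix A = [[0, 1], [-5, 4]].
Characteristic polynomial det(A - λI) = λ^2 - 4λ + 5 = 0.
Eigenvalues λ = 2 ± i (complex conjugate pair).
For λ=2+i: an eigenvector is (0,1) - i(1,2) = (0 - i, 1 - 2i).
A real fundamental pair from Re and Im of e^((2+i)t)v: X_1 = e^(2t)(cos(t)·(0,1) + sin(t)·(1,2)), X_2 = e^(2t)(sin(t)·(0,1) - cos(t)·(1,2)).
General solution: K_1X_1 + K_2X_2.

x(t) = K_1e^(2t)sin(t) - K_2e^(2t)cos(t), y(t) = 2K_1e^(2t)sin(t) + K_1e^(2t)cos(t) + K_2e^(2t)sin(t) - 2K_2e^(2t)cos(t)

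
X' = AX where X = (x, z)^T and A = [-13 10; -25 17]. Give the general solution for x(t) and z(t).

Coefficient matrix A = [[-13, 10], [-25, 17]].
Characteristic polynomial det(A - λI) = λ^2 - 4λ + 29 = 0.
Eigenvalues λ = 2 ± 5i (complex conjugate pair).
For λ=2+5i: an eigenvector is (-1,-1) - i(1,2) = (-1 - i, -1 - 2i).
A real fundamental pair from Re and Im of e^((2+5i)t)v: X_1 = e^(2t)(cos(5t)·(-1,-1) + sin(5t)·(1,2)), X_2 = e^(2t)(sin(5t)·(-1,-1) - cos(5t)·(1,2)).
General solution: c_1X_1 + c_2X_2.

x(t) = c_1e^(2t)sin(5t) - c_1e^(2t)cos(5t) - c_2e^(2t)sin(5t) - c_2e^(2t)cos(5t), z(t) = 2c_1e^(2t)sin(5t) - c_1e^(2t)cos(5t) - c_2e^(2t)sin(5t) - 2c_2e^(2t)cos(5t)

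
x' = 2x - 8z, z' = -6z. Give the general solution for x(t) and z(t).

Coefficient matrix A = [[2, -8], [0, -6]].
Characteristic polynomial det(A - λI) = λ^2 + 4λ - 12 = 0.
Eigenvalues λ = 2, -6.
For λ=2: (A-λI) row 1 is [0, -8], so an eigenvector is (-1, 0).
For λ=-6: (A-λI) row 1 is [8, -8], so an eigenvector is (1, 1).
General solution: c_1e^(2t)(-1,0) + c_2e^(-6t)(1,1).

x(t) = -c_1e^(2t) + c_2e^(-6t), z(t) = c_2e^(-6t)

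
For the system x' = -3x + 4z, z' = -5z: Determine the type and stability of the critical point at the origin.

stable node

A = [[-3,4],[0,-5]]; det(A-λI) = λ^2 + 8λ + 15.
λ = -3, -5: both negative.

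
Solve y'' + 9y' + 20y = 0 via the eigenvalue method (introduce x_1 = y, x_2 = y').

Let x_1 = y, x_2 = y'. Then x_1' = x_2 and x_2' = -20x_1 - 9x_2.
A = [[0,1],[-20,-9]]; det(A-λI) = λ^2 + 9λ + 20.
Eigenvalues λ = -5, -4 with eigenvectors (1,-5), (1,-4).

y(t) = c_1e^(-5t) + c_2e^(-4t)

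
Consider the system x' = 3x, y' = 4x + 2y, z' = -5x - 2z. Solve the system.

x(t) = c_2e^(3t), y(t) = c_1e^(2t) + 4c_2e^(3t), z(t) = -c_2e^(3t) + c_3e^(-2t)

Coefficient matrix A = [[3, 0, 0], [4, 2, 0], [-5, 0, -2]].
det(A - λI) = 0 gives eigenvalues λ = 2, 3, -2.
For λ=2: eigenvector (0,1,0).
For λ=3: eigenvector (1,4,-1).
For λ=-2: eigenvector (0,0,1).
General solution: c_1e^(2t)(0,1,0) + c_2e^(3t)(1,4,-1) + c_3e^(-2t)(0,0,1).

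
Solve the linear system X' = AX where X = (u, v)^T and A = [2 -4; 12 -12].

u(t) = 2C_1e^(-4t) - C_2e^(-6t), v(t) = 3C_1e^(-4t) - 2C_2e^(-6t)

Coefficient matrix A = [[2, -4], [12, -12]].
Characteristic polynomial det(A - λI) = λ^2 + 10λ + 24 = 0.
Eigenvalues λ = -4, -6.
For λ=-4: (A-λI) row 1 is [6, -4], so an eigenvector is (2, 3).
For λ=-6: (A-λI) row 1 is [8, -4], so an eigenvector is (-1, -2).
General solution: C_1e^(-4t)(2,3) + C_2e^(-6t)(-1,-2).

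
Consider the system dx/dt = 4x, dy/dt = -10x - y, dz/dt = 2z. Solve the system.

Coefficient matrix A = [[4, 0, 0], [-10, -1, 0], [0, 0, 2]].
det(A - λI) = 0 gives eigenvalues λ = 4, -1, 2.
For λ=4: eigenvector (1,-2,0).
For λ=-1: eigenvector (0,1,0).
For λ=2: eigenvector (0,0,1).
General solution: c_1e^(4t)(1,-2,0) + c_2e^(-t)(0,1,0) + c_3e^(2t)(0,0,1).

x(t) = c_1e^(4t), y(t) = -2c_1e^(4t) + c_2e^(-t), z(t) = c_3e^(2t)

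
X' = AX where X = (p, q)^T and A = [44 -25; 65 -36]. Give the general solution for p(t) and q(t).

Coefficient matrix A = [[44, -25], [65, -36]].
Characteristic polynomial det(A - λI) = λ^2 - 8λ + 41 = 0.
Eigenvalues λ = 4 ± 5i (complex conjugate pair).
For λ=4+5i: an eigenvector is (1,2) - i(-2,-3) = (1 + 2i, 2 + 3i).
A real fundamental pair from Re and Im of e^((4+5i)t)v: X_1 = e^(4t)(cos(5t)·(1,2) + sin(5t)·(-2,-3)), X_2 = e^(4t)(sin(5t)·(1,2) - cos(5t)·(-2,-3)).
General solution: C_1X_1 + C_2X_2.

p(t) = -2C_1e^(4t)sin(5t) + C_1e^(4t)cos(5t) + C_2e^(4t)sin(5t) + 2C_2e^(4t)cos(5t), q(t) = -3C_1e^(4t)sin(5t) + 2C_1e^(4t)cos(5t) + 2C_2e^(4t)sin(5t) + 3C_2e^(4t)cos(5t)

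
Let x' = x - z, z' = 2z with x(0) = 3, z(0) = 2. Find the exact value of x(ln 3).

-3

A = [[1,-1],[0,2]]; eigenvalues λ = 2, 1.
Eigenvectors: (-1,1) for λ=2, (-1,0) for λ=1.
From the initial condition, c_1 = 2, c_2 = -5.
x(ln 3) = (2)(3^2)(-1) + (-5)(3^1)(-1) = -3.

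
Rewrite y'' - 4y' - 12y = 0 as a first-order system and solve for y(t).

Let x_1 = y, x_2 = y'. Then x_1' = x_2 and x_2' = 12x_1 + 4x_2.
A = [[0,1],[12,4]]; det(A-λI) = λ^2 - 4λ - 12.
Eigenvalues λ = -2, 6 with eigenvectors (1,-2), (1,6).

y(t) = c_1e^(-2t) + c_2e^(6t)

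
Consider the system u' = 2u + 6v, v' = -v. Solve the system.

u(t) = -K_1e^(2t) + 2K_2e^(-t), v(t) = -K_2e^(-t)

Coefficient matrix A = [[2, 6], [0, -1]].
Characteristic polynomial det(A - λI) = λ^2 - λ - 2 = 0.
Eigenvalues λ = 2, -1.
For λ=2: (A-λI) row 1 is [0, 6], so an eigenvector is (-1, 0).
For λ=-1: (A-λI) row 1 is [3, 6], so an eigenvector is (2, -1).
General solution: K_1e^(2t)(-1,0) + K_2e^(-t)(2,-1).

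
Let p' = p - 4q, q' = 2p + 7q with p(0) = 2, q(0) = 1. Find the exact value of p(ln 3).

A = [[1,-4],[2,7]]; eigenvalues λ = 3, 5.
Eigenvectors: (-2,1) for λ=3, (1,-1) for λ=5.
From the initial condition, c_1 = -3, c_2 = -4.
p(ln 3) = (-3)(3^3)(-2) + (-4)(3^5)(1) = -810.

-810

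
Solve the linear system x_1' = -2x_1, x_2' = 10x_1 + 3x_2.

x_1(t) = K_1e^(-2t), x_2(t) = -2K_1e^(-2t) - K_2e^(3t)

Coefficient matrix A = [[-2, 0], [10, 3]].
Characteristic polynomial det(A - λI) = λ^2 - λ - 6 = 0.
Eigenvalues λ = -2, 3.
For λ=-2: (A-λI) row 2 is [10, 5], so an eigenvector is (1, -2).
For λ=3: (A-λI) row 1 is [-5, 0], so an eigenvector is (0, -1).
General solution: K_1e^(-2t)(1,-2) + K_2e^(3t)(0,-1).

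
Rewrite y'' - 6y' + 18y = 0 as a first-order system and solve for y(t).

Let x_1 = y, x_2 = y'. Then x_1' = x_2 and x_2' = -18x_1 + 6x_2.
A = [[0,1],[-18,6]]; det(A-λI) = λ^2 - 6λ + 18.
Eigenvalues λ = 3 ± 3i.

y(t) = c_1e^(3t)cos(3t) + c_2e^(3t)sin(3t)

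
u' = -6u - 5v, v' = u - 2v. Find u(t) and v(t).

u(t) = -c_1e^(-4t)sin(t) - 2c_1e^(-4t)cos(t) - 2c_2e^(-4t)sin(t) + c_2e^(-4t)cos(t), v(t) = c_1e^(-4t)cos(t) + c_2e^(-4t)sin(t)

Coefficient matrix A = [[-6, -5], [1, -2]].
Characteristic polynomial det(A - λI) = λ^2 + 8λ + 17 = 0.
Eigenvalues λ = -4 ± i (complex conjugate pair).
For λ=-4+i: an eigenvector is (-2,1) - i(-1,0) = (-2 + i, 1).
A real fundamental pair from Re and Im of e^((-4+i)t)v: X_1 = e^(-4t)(cos(t)·(-2,1) + sin(t)·(-1,0)), X_2 = e^(-4t)(sin(t)·(-2,1) - cos(t)·(-1,0)).
General solution: c_1X_1 + c_2X_2.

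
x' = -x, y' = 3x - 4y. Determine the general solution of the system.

x(t) = -c_2e^(-t), y(t) = c_1e^(-4t) - c_2e^(-t)

Coefficient matrix A = [[-1, 0], [3, -4]].
Characteristic polynomial det(A - λI) = λ^2 + 5λ + 4 = 0.
Eigenvalues λ = -4, -1.
For λ=-4: (A-λI) row 1 is [3, 0], so an eigenvector is (0, 1).
For λ=-1: (A-λI) row 2 is [3, -3], so an eigenvector is (-1, -1).
General solution: c_1e^(-4t)(0,1) + c_2e^(-t)(-1,-1).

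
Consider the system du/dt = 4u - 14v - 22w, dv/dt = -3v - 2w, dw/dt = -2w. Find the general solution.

Coefficient matrix A = [[4, -14, -22], [0, -3, -2], [0, 0, -2]].
det(A - λI) = 0 gives eigenvalues λ = 4, -3, -2.
For λ=4: eigenvector (-1,0,0).
For λ=-3: eigenvector (2,1,0).
For λ=-2: eigenvector (-1,-2,1).
General solution: c_1e^(4t)(-1,0,0) + c_2e^(-3t)(2,1,0) + c_3e^(-2t)(-1,-2,1).

u(t) = -c_1e^(4t) + 2c_2e^(-3t) - c_3e^(-2t), v(t) = c_2e^(-3t) - 2c_3e^(-2t), w(t) = c_3e^(-2t)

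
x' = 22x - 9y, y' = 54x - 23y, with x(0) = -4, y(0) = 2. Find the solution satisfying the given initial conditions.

x(t) = -14e^(4t) + 10e^(-5t), y(t) = -28e^(4t) + 30e^(-5t)

Coefficient matrix A = [[22, -9], [54, -23]].
Characteristic polynomial det(A - λI) = λ^2 + λ - 20 = 0.
Eigenvalues λ = 4, -5.
For λ=4: (A-λI) row 1 is [18, -9], so an eigenvector is (-1, -2).
For λ=-5: (A-λI) row 1 is [27, -9], so an eigenvector is (-1, -3).
General solution: K_1e^(4t)(-1,-2) + K_2e^(-5t)(-1,-3).
Applying x(0)=-4, y(0)=2 gives K_1=14, K_2=-10.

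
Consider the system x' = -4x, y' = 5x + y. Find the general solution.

Coefficient matrix A = [[-4, 0], [5, 1]].
Characteristic polynomial det(A - λI) = λ^2 + 3λ - 4 = 0.
Eigenvalues λ = -4, 1.
For λ=-4: (A-λI) row 2 is [5, 5], so an eigenvector is (1, -1).
For λ=1: (A-λI) row 1 is [-5, 0], so an eigenvector is (0, 1).
General solution: C_1e^(-4t)(1,-1) + C_2e^(t)(0,1).

x(t) = C_1e^(-4t), y(t) = -C_1e^(-4t) + C_2e^(t)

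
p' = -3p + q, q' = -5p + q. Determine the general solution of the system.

Coefficient matrix A = [[-3, 1], [-5, 1]].
Characteristic polynomial det(A - λI) = λ^2 + 2λ + 2 = 0.
Eigenvalues λ = -1 ± i (complex conjugate pair).
For λ=-1+i: an eigenvector is (0,-1) - i(-1,-2) = (0 + i, -1 + 2i).
A real fundamental pair from Re and Im of e^((-1+i)t)v: X_1 = e^(-t)(cos(t)·(0,-1) + sin(t)·(-1,-2)), X_2 = e^(-t)(sin(t)·(0,-1) - cos(t)·(-1,-2)).
General solution: c_1X_1 + c_2X_2.

p(t) = -c_1e^(-t)sin(t) + c_2e^(-t)cos(t), q(t) = -2c_1e^(-t)sin(t) - c_1e^(-t)cos(t) - c_2e^(-t)sin(t) + 2c_2e^(-t)cos(t)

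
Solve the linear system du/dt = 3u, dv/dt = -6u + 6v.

Coefficient matrix A = [[3, 0], [-6, 6]].
Characteristic polynomial det(A - λI) = λ^2 - 9λ + 18 = 0.
Eigenvalues λ = 6, 3.
For λ=6: (A-λI) row 1 is [-3, 0], so an eigenvector is (0, -1).
For λ=3: (A-λI) row 2 is [-6, 3], so an eigenvector is (-1, -2).
General solution: K_1e^(6t)(0,-1) + K_2e^(3t)(-1,-2).

u(t) = -K_2e^(3t), v(t) = -K_1e^(6t) - 2K_2e^(3t)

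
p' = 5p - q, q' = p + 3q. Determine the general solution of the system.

p(t) = c_1e^(4t) + c_2te^(4t) + 2c_2e^(4t), q(t) = c_1e^(4t) + c_2te^(4t) + c_2e^(4t)

Coefficient matrix A = [[5, -1], [1, 3]].
Characteristic polynomial det(A - λI) = λ^2 - 8λ + 16 = 0.
Single eigenvalue λ = 4 with algebraic multiplicity 2.
Eigenvector v = (1,1); generalized eigenvector w with (A-λI)w=v is (2,1).
General solution: e^(4t)[c_1·v + c_2·(t·v + w)].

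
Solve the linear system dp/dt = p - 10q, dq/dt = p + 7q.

p(t) = 3c_1e^(4t)sin(t) - c_1e^(4t)cos(t) - c_2e^(4t)sin(t) - 3c_2e^(4t)cos(t), q(t) = -c_1e^(4t)sin(t) + c_2e^(4t)cos(t)

Coefficient matrix A = [[1, -10], [1, 7]].
Characteristic polynomial det(A - λI) = λ^2 - 8λ + 17 = 0.
Eigenvalues λ = 4 ± i (complex conjugate pair).
For λ=4+i: an eigenvector is (-1,0) - i(3,-1) = (-1 - 3i, 0 + i).
A real fundamental pair from Re and Im of e^((4+i)t)v: X_1 = e^(4t)(cos(t)·(-1,0) + sin(t)·(3,-1)), X_2 = e^(4t)(sin(t)·(-1,0) - cos(t)·(3,-1)).
General solution: c_1X_1 + c_2X_2.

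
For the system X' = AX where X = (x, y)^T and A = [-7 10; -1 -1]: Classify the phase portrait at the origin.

A = [[-7,10],[-1,-1]]; det(A-λI) = λ^2 + 8λ + 17.
λ = -4 ± i: negative real part.

stable spiral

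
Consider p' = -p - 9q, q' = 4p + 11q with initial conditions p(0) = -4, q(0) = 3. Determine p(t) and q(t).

Coefficient matrix A = [[-1, -9], [4, 11]].
Characteristic polynomial det(A - λI) = λ^2 - 10λ + 25 = 0.
Single eigenvalue λ = 5 with algebraic multiplicity 2.
Eigenvector v = (-3,2); generalized eigenvector w with (A-λI)w=v is (-1,1).
General solution: e^(5t)[C_1·v + C_2·(t·v + w)].
Applying p(0)=-4, q(0)=3 gives C_1=1, C_2=1.

p(t) = -3te^(5t) - 4e^(5t), q(t) = 2te^(5t) + 3e^(5t)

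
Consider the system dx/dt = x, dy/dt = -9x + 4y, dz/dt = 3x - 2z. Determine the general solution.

x(t) = K_1e^(t), y(t) = 3K_1e^(t) + K_2e^(4t), z(t) = K_1e^(t) + K_3e^(-2t)

Coefficient matrix A = [[1, 0, 0], [-9, 4, 0], [3, 0, -2]].
det(A - λI) = 0 gives eigenvalues λ = 1, 4, -2.
For λ=1: eigenvector (1,3,1).
For λ=4: eigenvector (0,1,0).
For λ=-2: eigenvector (0,0,1).
General solution: K_1e^(t)(1,3,1) + K_2e^(4t)(0,1,0) + K_3e^(-2t)(0,0,1).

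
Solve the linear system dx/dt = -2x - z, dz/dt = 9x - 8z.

Coefficient matrix A = [[-2, -1], [9, -8]].
Characteristic polynomial det(A - λI) = λ^2 + 10λ + 25 = 0.
Single eigenvalue λ = -5 with algebraic multiplicity 2.
Eigenvector v = (-1,-3); generalized eigenvector w with (A-λI)w=v is (0,1).
General solution: e^(-5t)[K_1·v + K_2·(t·v + w)].

x(t) = -K_1e^(-5t) - K_2te^(-5t), z(t) = -3K_1e^(-5t) - 3K_2te^(-5t) + K_2e^(-5t)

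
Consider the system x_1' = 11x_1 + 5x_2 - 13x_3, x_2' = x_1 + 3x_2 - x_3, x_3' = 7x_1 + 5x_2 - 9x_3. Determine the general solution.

Coefficient matrix A = [[11, 5, -13], [1, 3, -1], [7, 5, -9]].
det(A - λI) = 0 gives eigenvalues λ = 4, 3, -2.
For λ=4: eigenvector (3,1,2).
For λ=3: eigenvector (1,1,1).
For λ=-2: eigenvector (-1,0,-1).
General solution: C_1e^(4t)(3,1,2) + C_2e^(3t)(1,1,1) + C_3e^(-2t)(-1,0,-1).

x_1(t) = 3C_1e^(4t) + C_2e^(3t) - C_3e^(-2t), x_2(t) = C_1e^(4t) + C_2e^(3t), x_3(t) = 2C_1e^(4t) + C_2e^(3t) - C_3e^(-2t)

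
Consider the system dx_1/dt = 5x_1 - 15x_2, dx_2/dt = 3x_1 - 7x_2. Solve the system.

Coefficient matrix A = [[5, -15], [3, -7]].
Characteristic polynomial det(A - λI) = λ^2 + 2λ + 10 = 0.
Eigenvalues λ = -1 ± 3i (complex conjugate pair).
For λ=-1+3i: an eigenvector is (-1,0) - i(-2,-1) = (-1 + 2i, 0 + i).
A real fundamental pair from Re and Im of e^((-1+3i)t)v: X_1 = e^(-t)(cos(3t)·(-1,0) + sin(3t)·(-2,-1)), X_2 = e^(-t)(sin(3t)·(-1,0) - cos(3t)·(-2,-1)).
General solution: C_1X_1 + C_2X_2.

x_1(t) = -2C_1e^(-t)sin(3t) - C_1e^(-t)cos(3t) - C_2e^(-t)sin(3t) + 2C_2e^(-t)cos(3t), x_2(t) = -C_1e^(-t)sin(3t) + C_2e^(-t)cos(3t)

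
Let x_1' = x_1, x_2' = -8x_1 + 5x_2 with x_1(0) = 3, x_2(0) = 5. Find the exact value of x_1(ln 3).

9

A = [[1,0],[-8,5]]; eigenvalues λ = 1, 5.
Eigenvectors: (-1,-2) for λ=1, (0,1) for λ=5.
From the initial condition, c_1 = -3, c_2 = -1.
x_1(ln 3) = (-3)(3^1)(-1) + (-1)(3^5)(0) = 9.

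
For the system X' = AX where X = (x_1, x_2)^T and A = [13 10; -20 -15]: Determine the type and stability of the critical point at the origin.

A = [[13,10],[-20,-15]]; det(A-λI) = λ^2 + 2λ + 5.
λ = -1 ± 2i: negative real part.

stable spiral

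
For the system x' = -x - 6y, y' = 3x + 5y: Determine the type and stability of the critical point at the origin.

A = [[-1,-6],[3,5]]; det(A-λI) = λ^2 - 4λ + 13.
λ = 2 ± 3i: positive real part.

unstable spiral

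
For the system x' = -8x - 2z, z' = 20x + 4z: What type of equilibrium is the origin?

stable spiral

A = [[-8,-2],[20,4]]; det(A-λI) = λ^2 + 4λ + 8.
λ = -2 ± 2i: negative real part.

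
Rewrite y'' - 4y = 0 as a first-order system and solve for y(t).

y(t) = C_1e^(2t) + C_2e^(-2t)

Let x_1 = y, x_2 = y'. Then x_1' = x_2 and x_2' = 4x_1.
A = [[0,1],[4,0]]; det(A-λI) = λ^2 - 4.
Eigenvalues λ = 2, -2 with eigenvectors (1,2), (1,-2).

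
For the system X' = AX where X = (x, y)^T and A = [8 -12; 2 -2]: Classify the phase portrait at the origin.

A = [[8,-12],[2,-2]]; det(A-λI) = λ^2 - 6λ + 8.
λ = 4, 2: both positive.

unstable node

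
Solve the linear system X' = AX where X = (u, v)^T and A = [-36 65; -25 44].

u(t) = 3K_1e^(4t)sin(5t) - 2K_1e^(4t)cos(5t) - 2K_2e^(4t)sin(5t) - 3K_2e^(4t)cos(5t), v(t) = 2K_1e^(4t)sin(5t) - K_1e^(4t)cos(5t) - K_2e^(4t)sin(5t) - 2K_2e^(4t)cos(5t)

Coefficient matrix A = [[-36, 65], [-25, 44]].
Characteristic polynomial det(A - λI) = λ^2 - 8λ + 41 = 0.
Eigenvalues λ = 4 ± 5i (complex conjugate pair).
For λ=4+5i: an eigenvector is (-2,-1) - i(3,2) = (-2 - 3i, -1 - 2i).
A real fundamental pair from Re and Im of e^((4+5i)t)v: X_1 = e^(4t)(cos(5t)·(-2,-1) + sin(5t)·(3,2)), X_2 = e^(4t)(sin(5t)·(-2,-1) - cos(5t)·(3,2)).
General solution: K_1X_1 + K_2X_2.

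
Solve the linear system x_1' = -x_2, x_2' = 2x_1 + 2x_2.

x_1(t) = -K_1e^(t)sin(t) + K_2e^(t)cos(t), x_2(t) = K_1e^(t)sin(t) + K_1e^(t)cos(t) + K_2e^(t)sin(t) - K_2e^(t)cos(t)

Coefficient matrix A = [[0, -1], [2, 2]].
Characteristic polynomial det(A - λI) = λ^2 - 2λ + 2 = 0.
Eigenvalues λ = 1 ± i (complex conjugate pair).
For λ=1+i: an eigenvector is (0,1) - i(-1,1) = (0 + i, 1 - i).
A real fundamental pair from Re and Im of e^((1+i)t)v: X_1 = e^(t)(cos(t)·(0,1) + sin(t)·(-1,1)), X_2 = e^(t)(sin(t)·(0,1) - cos(t)·(-1,1)).
General solution: K_1X_1 + K_2X_2.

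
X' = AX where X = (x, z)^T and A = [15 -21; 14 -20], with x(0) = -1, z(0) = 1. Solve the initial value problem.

x(t) = -6e^(t) + 5e^(-6t), z(t) = -4e^(t) + 5e^(-6t)

Coefficient matrix A = [[15, -21], [14, -20]].
Characteristic polynomial det(A - λI) = λ^2 + 5λ - 6 = 0.
Eigenvalues λ = 1, -6.
For λ=1: (A-λI) row 1 is [14, -21], so an eigenvector is (-3, -2).
For λ=-6: (A-λI) row 1 is [21, -21], so an eigenvector is (-1, -1).
General solution: C_1e^(t)(-3,-2) + C_2e^(-6t)(-1,-1).
Applying x(0)=-1, z(0)=1 gives C_1=2, C_2=-5.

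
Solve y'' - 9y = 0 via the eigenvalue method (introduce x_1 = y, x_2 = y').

y(t) = K_1e^(3t) + K_2e^(-3t)

Let x_1 = y, x_2 = y'. Then x_1' = x_2 and x_2' = 9x_1.
A = [[0,1],[9,0]]; det(A-λI) = λ^2 - 9.
Eigenvalues λ = 3, -3 with eigenvectors (1,3), (1,-3).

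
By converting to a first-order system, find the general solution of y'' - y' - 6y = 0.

y(t) = c_1e^(3t) + c_2e^(-2t)

Let x_1 = y, x_2 = y'. Then x_1' = x_2 and x_2' = 6x_1 + x_2.
A = [[0,1],[6,1]]; det(A-λI) = λ^2 - λ - 6.
Eigenvalues λ = 3, -2 with eigenvectors (1,3), (1,-2).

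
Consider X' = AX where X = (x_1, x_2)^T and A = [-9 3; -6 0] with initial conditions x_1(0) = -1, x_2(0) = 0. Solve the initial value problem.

Coefficient matrix A = [[-9, 3], [-6, 0]].
Characteristic polynomial det(A - λI) = λ^2 + 9λ + 18 = 0.
Eigenvalues λ = -6, -3.
For λ=-6: (A-λI) row 1 is [-3, 3], so an eigenvector is (1, 1).
For λ=-3: (A-λI) row 1 is [-6, 3], so an eigenvector is (1, 2).
General solution: c_1e^(-6t)(1,1) + c_2e^(-3t)(1,2).
Applying x_1(0)=-1, x_2(0)=0 gives c_1=-2, c_2=1.

x_1(t) = e^(-3t) - 2e^(-6t), x_2(t) = 2e^(-3t) - 2e^(-6t)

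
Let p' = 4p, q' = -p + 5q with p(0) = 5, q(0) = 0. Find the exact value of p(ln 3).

A = [[4,0],[-1,5]]; eigenvalues λ = 4, 5.
Eigenvectors: (-1,-1) for λ=4, (0,1) for λ=5.
From the initial condition, c_1 = -5, c_2 = -5.
p(ln 3) = (-5)(3^4)(-1) + (-5)(3^5)(0) = 405.

405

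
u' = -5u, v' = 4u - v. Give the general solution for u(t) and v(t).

Coefficient matrix A = [[-5, 0], [4, -1]].
Characteristic polynomial det(A - λI) = λ^2 + 6λ + 5 = 0.
Eigenvalues λ = -5, -1.
For λ=-5: (A-λI) row 2 is [4, 4], so an eigenvector is (-1, 1).
For λ=-1: (A-λI) row 1 is [-4, 0], so an eigenvector is (0, 1).
General solution: C_1e^(-5t)(-1,1) + C_2e^(-t)(0,1).

u(t) = -C_1e^(-5t), v(t) = C_1e^(-5t) + C_2e^(-t)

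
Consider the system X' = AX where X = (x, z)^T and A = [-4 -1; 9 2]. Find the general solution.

Coefficient matrix A = [[-4, -1], [9, 2]].
Characteristic polynomial det(A - λI) = λ^2 + 2λ + 1 = 0.
Single eigenvalue λ = -1 with algebraic multiplicity 2.
Eigenvector v = (-1,3); generalized eigenvector w with (A-λI)w=v is (0,1).
General solution: e^(-t)[C_1·v + C_2·(t·v + w)].

x(t) = -C_1e^(-t) - C_2te^(-t), z(t) = 3C_1e^(-t) + 3C_2te^(-t) + C_2e^(-t)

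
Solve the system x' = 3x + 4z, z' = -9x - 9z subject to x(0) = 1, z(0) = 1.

Coefficient matrix A = [[3, 4], [-9, -9]].
Characteristic polynomial det(A - λI) = λ^2 + 6λ + 9 = 0.
Single eigenvalue λ = -3 with algebraic multiplicity 2.
Eigenvector v = (-2,3); generalized eigenvector w with (A-λI)w=v is (-1,1).
General solution: e^(-3t)[C_1·v + C_2·(t·v + w)].
Applying x(0)=1, z(0)=1 gives C_1=2, C_2=-5.

x(t) = 10te^(-3t) + e^(-3t), z(t) = -15te^(-3t) + e^(-3t)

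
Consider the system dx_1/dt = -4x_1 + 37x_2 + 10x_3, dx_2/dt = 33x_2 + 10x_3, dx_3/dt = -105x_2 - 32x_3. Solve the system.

x_1(t) = C_1e^(-4t) + C_2e^(3t) - 2C_3e^(-2t), x_2(t) = C_2e^(3t) - 2C_3e^(-2t), x_3(t) = -3C_2e^(3t) + 7C_3e^(-2t)

Coefficient matrix A = [[-4, 37, 10], [0, 33, 10], [0, -105, -32]].
det(A - λI) = 0 gives eigenvalues λ = -4, 3, -2.
For λ=-4: eigenvector (1,0,0).
For λ=3: eigenvector (1,1,-3).
For λ=-2: eigenvector (-2,-2,7).
General solution: C_1e^(-4t)(1,0,0) + C_2e^(3t)(1,1,-3) + C_3e^(-2t)(-2,-2,7).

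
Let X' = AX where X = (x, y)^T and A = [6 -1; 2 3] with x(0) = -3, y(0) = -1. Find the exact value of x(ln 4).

A = [[6,-1],[2,3]]; eigenvalues λ = 5, 4.
Eigenvectors: (1,1) for λ=5, (-1,-2) for λ=4.
From the initial condition, c_1 = -5, c_2 = -2.
x(ln 4) = (-5)(4^5)(1) + (-2)(4^4)(-1) = -4608.

-4608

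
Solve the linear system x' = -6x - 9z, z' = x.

Coefficient matrix A = [[-6, -9], [1, 0]].
Characteristic polynomial det(A - λI) = λ^2 + 6λ + 9 = 0.
Single eigenvalue λ = -3 with algebraic multiplicity 2.
Eigenvector v = (-3,1); generalized eigenvector w with (A-λI)w=v is (1,0).
General solution: e^(-3t)[K_1·v + K_2·(t·v + w)].

x(t) = -3K_1e^(-3t) - 3K_2te^(-3t) + K_2e^(-3t), z(t) = K_1e^(-3t) + K_2te^(-3t)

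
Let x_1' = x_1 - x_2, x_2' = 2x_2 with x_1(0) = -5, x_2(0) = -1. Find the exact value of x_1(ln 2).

-8

A = [[1,-1],[0,2]]; eigenvalues λ = 1, 2.
Eigenvectors: (1,0) for λ=1, (-1,1) for λ=2.
From the initial condition, c_1 = -6, c_2 = -1.
x_1(ln 2) = (-6)(2^1)(1) + (-1)(2^2)(-1) = -8.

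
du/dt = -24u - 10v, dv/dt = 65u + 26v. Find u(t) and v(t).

Coefficient matrix A = [[-24, -10], [65, 26]].
Characteristic polynomial det(A - λI) = λ^2 - 2λ + 26 = 0.
Eigenvalues λ = 1 ± 5i (complex conjugate pair).
For λ=1+5i: an eigenvector is (1,-2) - i(-1,3) = (1 + i, -2 - 3i).
A real fundamental pair from Re and Im of e^((1+5i)t)v: X_1 = e^(t)(cos(5t)·(1,-2) + sin(5t)·(-1,3)), X_2 = e^(t)(sin(5t)·(1,-2) - cos(5t)·(-1,3)).
General solution: C_1X_1 + C_2X_2.

u(t) = -C_1e^(t)sin(5t) + C_1e^(t)cos(5t) + C_2e^(t)sin(5t) + C_2e^(t)cos(5t), v(t) = 3C_1e^(t)sin(5t) - 2C_1e^(t)cos(5t) - 2C_2e^(t)sin(5t) - 3C_2e^(t)cos(5t)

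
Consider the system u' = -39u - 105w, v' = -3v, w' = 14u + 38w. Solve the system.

u(t) = 5C_1e^(3t) + 3C_3e^(-4t), v(t) = C_2e^(-3t), w(t) = -2C_1e^(3t) - C_3e^(-4t)

Coefficient matrix A = [[-39, 0, -105], [0, -3, 0], [14, 0, 38]].
det(A - λI) = 0 gives eigenvalues λ = 3, -3, -4.
For λ=3: eigenvector (5,0,-2).
For λ=-3: eigenvector (0,1,0).
For λ=-4: eigenvector (3,0,-1).
General solution: C_1e^(3t)(5,0,-2) + C_2e^(-3t)(0,1,0) + C_3e^(-4t)(3,0,-1).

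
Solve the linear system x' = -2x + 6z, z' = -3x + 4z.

x(t) = -K_1e^(t)sin(3t) + K_1e^(t)cos(3t) + K_2e^(t)sin(3t) + K_2e^(t)cos(3t), z(t) = -K_1e^(t)sin(3t) + K_2e^(t)cos(3t)

Coefficient matrix A = [[-2, 6], [-3, 4]].
Characteristic polynomial det(A - λI) = λ^2 - 2λ + 10 = 0.
Eigenvalues λ = 1 ± 3i (complex conjugate pair).
For λ=1+3i: an eigenvector is (1,0) - i(-1,-1) = (1 + i, 0 + i).
A real fundamental pair from Re and Im of e^((1+3i)t)v: X_1 = e^(t)(cos(3t)·(1,0) + sin(3t)·(-1,-1)), X_2 = e^(t)(sin(3t)·(1,0) - cos(3t)·(-1,-1)).
General solution: K_1X_1 + K_2X_2.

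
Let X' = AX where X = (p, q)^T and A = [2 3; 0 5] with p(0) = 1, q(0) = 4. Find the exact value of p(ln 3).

945

A = [[2,3],[0,5]]; eigenvalues λ = 2, 5.
Eigenvectors: (-1,0) for λ=2, (1,1) for λ=5.
From the initial condition, c_1 = 3, c_2 = 4.
p(ln 3) = (3)(3^2)(-1) + (4)(3^5)(1) = 945.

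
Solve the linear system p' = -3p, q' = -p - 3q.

Coefficient matrix A = [[-3, 0], [-1, -3]].
Characteristic polynomial det(A - λI) = λ^2 + 6λ + 9 = 0.
Single eigenvalue λ = -3 with algebraic multiplicity 2.
Eigenvector v = (0,-1); generalized eigenvector w with (A-λI)w=v is (1,1).
General solution: e^(-3t)[K_1·v + K_2·(t·v + w)].

p(t) = K_2e^(-3t), q(t) = -K_1e^(-3t) - K_2te^(-3t) + K_2e^(-3t)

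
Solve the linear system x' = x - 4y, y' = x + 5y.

x(t) = -2c_1e^(3t) - 2c_2te^(3t) + 3c_2e^(3t), y(t) = c_1e^(3t) + c_2te^(3t) - c_2e^(3t)

Coefficient matrix A = [[1, -4], [1, 5]].
Characteristic polynomial det(A - λI) = λ^2 - 6λ + 9 = 0.
Single eigenvalue λ = 3 with algebraic multiplicity 2.
Eigenvector v = (-2,1); generalized eigenvector w with (A-λI)w=v is (3,-1).
General solution: e^(3t)[c_1·v + c_2·(t·v + w)].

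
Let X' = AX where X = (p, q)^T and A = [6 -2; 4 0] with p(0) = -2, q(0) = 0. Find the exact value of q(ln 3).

-288

A = [[6,-2],[4,0]]; eigenvalues λ = 4, 2.
Eigenvectors: (1,1) for λ=4, (1,2) for λ=2.
From the initial condition, c_1 = -4, c_2 = 2.
q(ln 3) = (-4)(3^4)(1) + (2)(3^2)(2) = -288.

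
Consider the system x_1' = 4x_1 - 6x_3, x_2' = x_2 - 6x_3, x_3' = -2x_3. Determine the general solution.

Coefficient matrix A = [[4, 0, -6], [0, 1, -6], [0, 0, -2]].
det(A - λI) = 0 gives eigenvalues λ = -2, 4, 1.
For λ=-2: eigenvector (1,2,1).
For λ=4: eigenvector (-1,0,0).
For λ=1: eigenvector (0,1,0).
General solution: C_1e^(-2t)(1,2,1) + C_2e^(4t)(-1,0,0) + C_3e^(t)(0,1,0).

x_1(t) = C_1e^(-2t) - C_2e^(4t), x_2(t) = 2C_1e^(-2t) + C_3e^(t), x_3(t) = C_1e^(-2t)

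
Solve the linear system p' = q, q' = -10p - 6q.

p(t) = -C_1e^(-3t)cos(t) - C_2e^(-3t)sin(t), q(t) = C_1e^(-3t)sin(t) + 3C_1e^(-3t)cos(t) + 3C_2e^(-3t)sin(t) - C_2e^(-3t)cos(t)

Coefficient matrix A = [[0, 1], [-10, -6]].
Characteristic polynomial det(A - λI) = λ^2 + 6λ + 10 = 0.
Eigenvalues λ = -3 ± i (complex conjugate pair).
For λ=-3+i: an eigenvector is (-1,3) - i(0,1) = (-1, 3 - i).
A real fundamental pair from Re and Im of e^((-3+i)t)v: X_1 = e^(-3t)(cos(t)·(-1,3) + sin(t)·(0,1)), X_2 = e^(-3t)(sin(t)·(-1,3) - cos(t)·(0,1)).
General solution: C_1X_1 + C_2X_2.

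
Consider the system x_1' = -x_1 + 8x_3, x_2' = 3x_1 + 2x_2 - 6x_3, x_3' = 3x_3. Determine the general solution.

x_1(t) = C_1e^(-t) + 2C_2e^(3t), x_2(t) = -C_1e^(-t) + C_3e^(2t), x_3(t) = C_2e^(3t)

Coefficient matrix A = [[-1, 0, 8], [3, 2, -6], [0, 0, 3]].
det(A - λI) = 0 gives eigenvalues λ = -1, 3, 2.
For λ=-1: eigenvector (1,-1,0).
For λ=3: eigenvector (2,0,1).
For λ=2: eigenvector (0,1,0).
General solution: C_1e^(-t)(1,-1,0) + C_2e^(3t)(2,0,1) + C_3e^(2t)(0,1,0).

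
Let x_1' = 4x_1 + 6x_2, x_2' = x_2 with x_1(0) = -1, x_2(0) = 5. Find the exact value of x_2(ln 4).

20

A = [[4,6],[0,1]]; eigenvalues λ = 1, 4.
Eigenvectors: (2,-1) for λ=1, (1,0) for λ=4.
From the initial condition, c_1 = -5, c_2 = 9.
x_2(ln 4) = (-5)(4^1)(-1) + (9)(4^4)(0) = 20.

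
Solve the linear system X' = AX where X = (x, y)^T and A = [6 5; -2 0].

Coefficient matrix A = [[6, 5], [-2, 0]].
Characteristic polynomial det(A - λI) = λ^2 - 6λ + 10 = 0.
Eigenvalues λ = 3 ± i (complex conjugate pair).
For λ=3+i: an eigenvector is (2,-1) - i(1,-1) = (2 - i, -1 + i).
A real fundamental pair from Re and Im of e^((3+i)t)v: X_1 = e^(3t)(cos(t)·(2,-1) + sin(t)·(1,-1)), X_2 = e^(3t)(sin(t)·(2,-1) - cos(t)·(1,-1)).
General solution: c_1X_1 + c_2X_2.

x(t) = c_1e^(3t)sin(t) + 2c_1e^(3t)cos(t) + 2c_2e^(3t)sin(t) - c_2e^(3t)cos(t), y(t) = -c_1e^(3t)sin(t) - c_1e^(3t)cos(t) - c_2e^(3t)sin(t) + c_2e^(3t)cos(t)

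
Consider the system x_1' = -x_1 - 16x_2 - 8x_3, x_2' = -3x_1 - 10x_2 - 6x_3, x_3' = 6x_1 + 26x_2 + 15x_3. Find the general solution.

Coefficient matrix A = [[-1, -16, -8], [-3, -10, -6], [6, 26, 15]].
det(A - λI) = 0 gives eigenvalues λ = 3, 2, -1.
For λ=3: eigenvector (-2,0,1).
For λ=2: eigenvector (0,1,-2).
For λ=-1: eigenvector (1,1,-2).
General solution: C_1e^(3t)(-2,0,1) + C_2e^(2t)(0,1,-2) + C_3e^(-t)(1,1,-2).

x_1(t) = -2C_1e^(3t) + C_3e^(-t), x_2(t) = C_2e^(2t) + C_3e^(-t), x_3(t) = C_1e^(3t) - 2C_2e^(2t) - 2C_3e^(-t)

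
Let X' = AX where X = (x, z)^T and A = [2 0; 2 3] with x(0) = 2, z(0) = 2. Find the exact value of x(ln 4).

32

A = [[2,0],[2,3]]; eigenvalues λ = 2, 3.
Eigenvectors: (-1,2) for λ=2, (0,1) for λ=3.
From the initial condition, c_1 = -2, c_2 = 6.
x(ln 4) = (-2)(4^2)(-1) + (6)(4^3)(0) = 32.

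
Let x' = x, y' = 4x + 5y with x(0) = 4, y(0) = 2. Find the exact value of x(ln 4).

16

A = [[1,0],[4,5]]; eigenvalues λ = 1, 5.
Eigenvectors: (-1,1) for λ=1, (0,-1) for λ=5.
From the initial condition, c_1 = -4, c_2 = -6.
x(ln 4) = (-4)(4^1)(-1) + (-6)(4^5)(0) = 16.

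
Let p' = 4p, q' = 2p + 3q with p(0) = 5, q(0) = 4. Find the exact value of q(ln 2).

112

A = [[4,0],[2,3]]; eigenvalues λ = 3, 4.
Eigenvectors: (0,1) for λ=3, (-1,-2) for λ=4.
From the initial condition, c_1 = -6, c_2 = -5.
q(ln 2) = (-6)(2^3)(1) + (-5)(2^4)(-2) = 112.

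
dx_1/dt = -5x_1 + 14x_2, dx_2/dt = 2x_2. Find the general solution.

x_1(t) = 2K_1e^(2t) - K_2e^(-5t), x_2(t) = K_1e^(2t)

Coefficient matrix A = [[-5, 14], [0, 2]].
Characteristic polynomial det(A - λI) = λ^2 + 3λ - 10 = 0.
Eigenvalues λ = 2, -5.
For λ=2: (A-λI) row 1 is [-7, 14], so an eigenvector is (2, 1).
For λ=-5: (A-λI) row 1 is [0, 14], so an eigenvector is (-1, 0).
General solution: K_1e^(2t)(2,1) + K_2e^(-5t)(-1,0).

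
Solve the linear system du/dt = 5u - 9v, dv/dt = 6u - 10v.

Coefficient matrix A = [[5, -9], [6, -10]].
Characteristic polynomial det(A - λI) = λ^2 + 5λ + 4 = 0.
Eigenvalues λ = -4, -1.
For λ=-4: (A-λI) row 1 is [9, -9], so an eigenvector is (1, 1).
For λ=-1: (A-λI) row 1 is [6, -9], so an eigenvector is (3, 2).
General solution: C_1e^(-4t)(1,1) + C_2e^(-t)(3,2).

u(t) = C_1e^(-4t) + 3C_2e^(-t), v(t) = C_1e^(-4t) + 2C_2e^(-t)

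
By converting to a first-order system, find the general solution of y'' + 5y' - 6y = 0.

y(t) = c_1e^(-6t) + c_2e^(t)

Let x_1 = y, x_2 = y'. Then x_1' = x_2 and x_2' = 6x_1 - 5x_2.
A = [[0,1],[6,-5]]; det(A-λI) = λ^2 + 5λ - 6.
Eigenvalues λ = -6, 1 with eigenvectors (1,-6), (1,1).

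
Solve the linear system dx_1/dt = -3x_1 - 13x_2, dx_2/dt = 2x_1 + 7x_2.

Coefficient matrix A = [[-3, -13], [2, 7]].
Characteristic polynomial det(A - λI) = λ^2 - 4λ + 5 = 0.
Eigenvalues λ = 2 ± i (complex conjugate pair).
For λ=2+i: an eigenvector is (-3,1) - i(2,-1) = (-3 - 2i, 1 + i).
A real fundamental pair from Re and Im of e^((2+i)t)v: X_1 = e^(2t)(cos(t)·(-3,1) + sin(t)·(2,-1)), X_2 = e^(2t)(sin(t)·(-3,1) - cos(t)·(2,-1)).
General solution: c_1X_1 + c_2X_2.

x_1(t) = 2c_1e^(2t)sin(t) - 3c_1e^(2t)cos(t) - 3c_2e^(2t)sin(t) - 2c_2e^(2t)cos(t), x_2(t) = -c_1e^(2t)sin(t) + c_1e^(2t)cos(t) + c_2e^(2t)sin(t) + c_2e^(2t)cos(t)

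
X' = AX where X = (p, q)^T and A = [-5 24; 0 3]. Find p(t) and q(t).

Coefficient matrix A = [[-5, 24], [0, 3]].
Characteristic polynomial det(A - λI) = λ^2 + 2λ - 15 = 0.
Eigenvalues λ = 3, -5.
For λ=3: (A-λI) row 1 is [-8, 24], so an eigenvector is (-3, -1).
For λ=-5: (A-λI) row 1 is [0, 24], so an eigenvector is (1, 0).
General solution: c_1e^(3t)(-3,-1) + c_2e^(-5t)(1,0).

p(t) = -3c_1e^(3t) + c_2e^(-5t), q(t) = -c_1e^(3t)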